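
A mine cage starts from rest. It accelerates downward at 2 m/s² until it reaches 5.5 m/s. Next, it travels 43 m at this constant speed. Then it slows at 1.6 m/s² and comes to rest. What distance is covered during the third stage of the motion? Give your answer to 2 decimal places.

Phase 1 (accelerating): v₀ = 0 m/s, a = 2 m/s².
v = v₀ + at → t = (5.5 − 0) / 2 = 2.75 s
v² = v₀² + 2aΔx → Δx = (5.5² − 0²)/(2·2) = 7.56 m

Phase 2 (constant speed): v₀ = 5.50 m/s, a = 0 m/s².
Constant speed: t = d/v = 43/5.50 = 7.82 s

Phase 3 (decelerating): v₀ = 5.50 m/s, a = -1.6 m/s².
v = v₀ + at → t = (0 − 5.50) / -1.6 = 3.44 s
v² = v₀² + 2aΔx → Δx = (0² − 5.50²)/(2·-1.6) = 9.45 m
Distance in phase 3 = 9.45 m

9.45 m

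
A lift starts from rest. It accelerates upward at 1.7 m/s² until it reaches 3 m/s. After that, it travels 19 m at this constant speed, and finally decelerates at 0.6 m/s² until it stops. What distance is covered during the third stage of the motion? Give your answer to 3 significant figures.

Phase 1 (accelerating): v₀ = 0 m/s, a = 1.7 m/s².
v = v₀ + at → t = (3 − 0) / 1.7 = 1.76 s
v² = v₀² + 2aΔx → Δx = (3² − 0²)/(2·1.7) = 2.65 m

Phase 2 (constant speed): v₀ = 3.00 m/s, a = 0 m/s².
Constant speed: t = d/v = 19/3.00 = 6.33 s

Phase 3 (decelerating): v₀ = 3.00 m/s, a = -0.6 m/s².
v = v₀ + at → t = (0 − 3.00) / -0.6 = 5.00 s
v² = v₀² + 2aΔx → Δx = (0² − 3.00²)/(2·-0.6) = 7.50 m
Distance in phase 3 = 7.50 m

7.50 m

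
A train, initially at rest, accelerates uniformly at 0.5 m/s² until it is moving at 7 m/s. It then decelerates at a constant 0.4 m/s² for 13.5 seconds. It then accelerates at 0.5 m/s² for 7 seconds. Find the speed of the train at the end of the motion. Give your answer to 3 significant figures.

Phase 1 (accelerating): v₀ = 0 m/s, a = 0.5 m/s².
v = v₀ + at → t = (7 − 0) / 0.5 = 14.0 s
v² = v₀² + 2aΔx → Δx = (7² − 0²)/(2·0.5) = 49.0 m

Phase 2 (decelerating): v₀ = 7.00 m/s, a = -0.4 m/s².
v = v₀ + at = 7.00 + (-0.4)(13.5) = 1.60 m/s
Δx = v₀t + ½at² = 7.00·13.5 + 0.5·-0.4·13.5² = 58.0 m

Phase 3 (accelerating): v₀ = 1.60 m/s, a = 0.5 m/s².
v = v₀ + at = 1.60 + (0.5)(7) = 5.10 m/s
Δx = v₀t + ½at² = 1.60·7 + 0.5·0.5·7² = 23.4 m
Final speed = 5.10 m/s

5.10 m/s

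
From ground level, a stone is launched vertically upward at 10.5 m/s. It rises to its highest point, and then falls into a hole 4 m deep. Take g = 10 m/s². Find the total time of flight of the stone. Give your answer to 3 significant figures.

2.43 s

Phase 1 (rising): v₀ = 10.5 m/s, a = -10 m/s².
v = v₀ + at → t = (0 − 10.5) / -10 = 1.05 s
v² = v₀² + 2aΔx → Δx = (0² − 10.5²)/(2·-10) = 5.51 m

Phase 2 (falling): v₀ = 0 m/s, a = -10 m/s².
Falls 9.51 m from rest: t = √(2·9.51/10) = 1.38 s; v = g·t = 13.8 m/s.
Total time = 1.05 + 1.38 = 2.43 s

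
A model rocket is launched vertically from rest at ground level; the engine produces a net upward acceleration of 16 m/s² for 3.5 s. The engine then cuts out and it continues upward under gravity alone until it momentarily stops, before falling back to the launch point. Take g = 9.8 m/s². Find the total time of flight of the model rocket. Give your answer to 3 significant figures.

16.5 s

Phase 1 (powered ascent): v₀ = 0 m/s, a = 16 m/s².
v = v₀ + at = 0 + (16)(3.5) = 56.0 m/s
Δx = v₀t + ½at² = 0·3.5 + 0.5·16·3.5² = 98.0 m

Phase 2 (coasting upward): v₀ = 56.0 m/s, a = -9.8 m/s².
v = v₀ + at → t = (0 − 56.0) / -9.8 = 5.71 s
v² = v₀² + 2aΔx → Δx = (0² − 56.0²)/(2·-9.8) = 160 m

Phase 3 (free fall): v₀ = 0 m/s, a = -9.8 m/s².
Falls 258 m from rest: t = √(2·258/9.8) = 7.26 s; v = g·t = 71.1 m/s.
Total time = 3.50 + 5.71 + 7.26 = 16.5 s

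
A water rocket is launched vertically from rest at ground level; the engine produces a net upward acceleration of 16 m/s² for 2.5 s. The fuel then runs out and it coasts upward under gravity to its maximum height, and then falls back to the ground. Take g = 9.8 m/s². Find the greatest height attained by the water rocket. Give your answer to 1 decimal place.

131.6 m

Phase 1 (powered ascent): v₀ = 0 m/s, a = 16 m/s².
v = v₀ + at = 0 + (16)(2.5) = 40.0 m/s
Δx = v₀t + ½at² = 0·2.5 + 0.5·16·2.5² = 50.0 m

Phase 2 (coasting upward): v₀ = 40.0 m/s, a = -9.8 m/s².
v = v₀ + at → t = (0 − 40.0) / -9.8 = 4.08 s
v² = v₀² + 2aΔx → Δx = (0² − 40.0²)/(2·-9.8) = 81.6 m
Maximum height = 50.0 + 81.6 = 132 m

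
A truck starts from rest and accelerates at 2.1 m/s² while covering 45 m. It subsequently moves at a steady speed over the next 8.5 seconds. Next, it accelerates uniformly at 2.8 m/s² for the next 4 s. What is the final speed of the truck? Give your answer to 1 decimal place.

24.9 m/s

Phase 1 (accelerating): v₀ = 0 m/s, a = 2.1 m/s².
v² = v₀² + 2aΔx = 0² + 2·2.1·45 = 189 → v = 13.7 m/s
t = (v − v₀)/a = (13.7 − 0)/2.1 = 6.55 s

Phase 2 (constant speed): v₀ = 13.7 m/s, a = 0 m/s².
v = v₀ + at = 13.7 + (0)(8.5) = 13.7 m/s
Δx = v₀t + ½at² = 13.7·8.5 + 0.5·0·8.5² = 117 m

Phase 3 (accelerating): v₀ = 13.7 m/s, a = 2.8 m/s².
v = v₀ + at = 13.7 + (2.8)(4) = 24.9 m/s
Δx = v₀t + ½at² = 13.7·4 + 0.5·2.8·4² = 77.4 m
Final speed = 24.9 m/s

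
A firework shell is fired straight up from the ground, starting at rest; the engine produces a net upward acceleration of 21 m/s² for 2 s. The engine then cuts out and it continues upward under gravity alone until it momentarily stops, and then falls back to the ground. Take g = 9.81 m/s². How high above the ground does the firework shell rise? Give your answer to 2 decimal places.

Phase 1 (powered ascent): v₀ = 0 m/s, a = 21 m/s².
v = v₀ + at = 0 + (21)(2) = 42.0 m/s
Δx = v₀t + ½at² = 0·2 + 0.5·21·2² = 42.0 m

Phase 2 (coasting upward): v₀ = 42.0 m/s, a = -9.81 m/s².
v = v₀ + at → t = (0 − 42.0) / -9.81 = 4.28 s
v² = v₀² + 2aΔx → Δx = (0² − 42.0²)/(2·-9.81) = 89.9 m
Maximum height = 42.0 + 89.9 = 132 m

131.91 m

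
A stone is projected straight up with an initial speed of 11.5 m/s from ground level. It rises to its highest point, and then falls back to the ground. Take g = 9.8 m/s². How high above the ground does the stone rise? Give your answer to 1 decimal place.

6.7 m

Phase 1 (rising): v₀ = 11.5 m/s, a = -9.8 m/s².
v = v₀ + at → t = (0 − 11.5) / -9.8 = 1.17 s
v² = v₀² + 2aΔx → Δx = (0² − 11.5²)/(2·-9.8) = 6.75 m
Maximum height = 6.75 m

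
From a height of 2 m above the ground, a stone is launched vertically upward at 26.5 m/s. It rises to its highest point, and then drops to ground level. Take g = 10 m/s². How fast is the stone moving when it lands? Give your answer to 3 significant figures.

Phase 1 (rising): v₀ = 26.5 m/s, a = -10 m/s².
v = v₀ + at → t = (0 − 26.5) / -10 = 2.65 s
v² = v₀² + 2aΔx → Δx = (0² − 26.5²)/(2·-10) = 35.1 m

Phase 2 (falling): v₀ = 0 m/s, a = -10 m/s².
Falls 37.1 m from rest: t = √(2·37.1/10) = 2.72 s; v = g·t = 27.2 m/s.
Final speed = 27.2 m/s

27.2 m/s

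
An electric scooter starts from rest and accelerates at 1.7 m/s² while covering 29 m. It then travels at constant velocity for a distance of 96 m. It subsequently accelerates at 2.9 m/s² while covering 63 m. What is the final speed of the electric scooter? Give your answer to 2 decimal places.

Phase 1 (accelerating): v₀ = 0 m/s, a = 1.7 m/s².
v² = v₀² + 2aΔx = 0² + 2·1.7·29 = 98.6 → v = 9.93 m/s
t = (v − v₀)/a = (9.93 − 0)/1.7 = 5.84 s

Phase 2 (constant speed): v₀ = 9.93 m/s, a = 0 m/s².
Constant speed: t = d/v = 96/9.93 = 9.67 s

Phase 3 (accelerating): v₀ = 9.93 m/s, a = 2.9 m/s².
v² = v₀² + 2aΔx = 9.93² + 2·2.9·63 = 464 → v = 21.5 m/s
t = (v − v₀)/a = (21.5 − 9.93)/2.9 = 4.00 s
Final speed = 21.5 m/s

21.54 m/s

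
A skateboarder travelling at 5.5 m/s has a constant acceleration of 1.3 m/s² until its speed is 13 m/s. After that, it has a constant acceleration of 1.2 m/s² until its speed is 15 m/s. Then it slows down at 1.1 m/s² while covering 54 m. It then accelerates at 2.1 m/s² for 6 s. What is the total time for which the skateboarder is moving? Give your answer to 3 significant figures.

Phase 1 (accelerating): v₀ = 5.50 m/s, a = 1.3 m/s².
v = v₀ + at → t = (13 − 5.50) / 1.3 = 5.77 s
v² = v₀² + 2aΔx → Δx = (13² − 5.50²)/(2·1.3) = 53.4 m

Phase 2 (accelerating): v₀ = 13.0 m/s, a = 1.2 m/s².
v = v₀ + at → t = (15 − 13.0) / 1.2 = 1.67 s
v² = v₀² + 2aΔx → Δx = (15² − 13.0²)/(2·1.2) = 23.3 m

Phase 3 (decelerating): v₀ = 15.0 m/s, a = -1.1 m/s².
v² = v₀² + 2aΔx = 15.0² + 2·-1.1·54 = 106 → v = 10.3 m/s
t = (v − v₀)/a = (10.3 − 15.0)/-1.1 = 4.27 s

Phase 4 (accelerating): v₀ = 10.3 m/s, a = 2.1 m/s².
v = v₀ + at = 10.3 + (2.1)(6) = 22.9 m/s
Δx = v₀t + ½at² = 10.3·6 + 0.5·2.1·6² = 99.6 m
Total time = 5.77 + 1.67 + 4.27 + 6.00 = 17.7 s

17.7 s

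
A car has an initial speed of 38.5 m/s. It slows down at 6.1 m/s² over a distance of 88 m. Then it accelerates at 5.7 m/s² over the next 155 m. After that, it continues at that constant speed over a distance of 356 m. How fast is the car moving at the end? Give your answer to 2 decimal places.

46.64 m/s

Phase 1 (decelerating): v₀ = 38.5 m/s, a = -6.1 m/s².
v² = v₀² + 2aΔx = 38.5² + 2·-6.1·88 = 409 → v = 20.2 m/s
t = (v − v₀)/a = (20.2 − 38.5)/-6.1 = 3.00 s

Phase 2 (accelerating): v₀ = 20.2 m/s, a = 5.7 m/s².
v² = v₀² + 2aΔx = 20.2² + 2·5.7·155 = 2180 → v = 46.6 m/s
t = (v − v₀)/a = (46.6 − 20.2)/5.7 = 4.64 s

Phase 3 (constant speed): v₀ = 46.6 m/s, a = 0 m/s².
Constant speed: t = d/v = 356/46.6 = 7.63 s
Final speed = 46.6 m/s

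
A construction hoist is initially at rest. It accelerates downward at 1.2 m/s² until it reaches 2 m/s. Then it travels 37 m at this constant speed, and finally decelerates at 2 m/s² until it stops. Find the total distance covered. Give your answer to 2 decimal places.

Phase 1 (accelerating): v₀ = 0 m/s, a = 1.2 m/s².
v = v₀ + at → t = (2 − 0) / 1.2 = 1.67 s
v² = v₀² + 2aΔx → Δx = (2² − 0²)/(2·1.2) = 1.67 m

Phase 2 (constant speed): v₀ = 2.00 m/s, a = 0 m/s².
Constant speed: t = d/v = 37/2.00 = 18.5 s

Phase 3 (decelerating): v₀ = 2.00 m/s, a = -2 m/s².
v = v₀ + at → t = (0 − 2.00) / -2 = 1.00 s
v² = v₀² + 2aΔx → Δx = (0² − 2.00²)/(2·-2) = 1.00 m
Total distance = 1.67 + 37.0 + 1.00 = 39.7 m

39.67 m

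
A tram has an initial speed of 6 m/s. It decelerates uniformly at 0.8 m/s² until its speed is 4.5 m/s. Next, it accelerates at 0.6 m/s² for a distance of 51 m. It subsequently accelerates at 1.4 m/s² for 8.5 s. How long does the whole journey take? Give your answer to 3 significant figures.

Phase 1 (decelerating): v₀ = 6.00 m/s, a = -0.8 m/s².
v = v₀ + at → t = (4.5 − 6.00) / -0.8 = 1.88 s
v² = v₀² + 2aΔx → Δx = (4.5² − 6.00²)/(2·-0.8) = 9.84 m

Phase 2 (accelerating): v₀ = 4.50 m/s, a = 0.6 m/s².
v² = v₀² + 2aΔx = 4.50² + 2·0.6·51 = 81.4 → v = 9.02 m/s
t = (v − v₀)/a = (9.02 − 4.50)/0.6 = 7.54 s

Phase 3 (accelerating): v₀ = 9.02 m/s, a = 1.4 m/s².
v = v₀ + at = 9.02 + (1.4)(8.5) = 20.9 m/s
Δx = v₀t + ½at² = 9.02·8.5 + 0.5·1.4·8.5² = 127 m
Total time = 1.88 + 7.54 + 8.50 = 17.9 s

17.9 s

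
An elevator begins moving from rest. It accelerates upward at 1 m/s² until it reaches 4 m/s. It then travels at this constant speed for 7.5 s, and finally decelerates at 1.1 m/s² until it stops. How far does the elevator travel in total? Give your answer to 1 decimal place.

45.3 m

Phase 1 (accelerating): v₀ = 0 m/s, a = 1 m/s².
v = v₀ + at → t = (4 − 0) / 1 = 4.00 s
v² = v₀² + 2aΔx → Δx = (4² − 0²)/(2·1) = 8.00 m

Phase 2 (constant speed): v₀ = 4.00 m/s, a = 0 m/s².
v = v₀ + at = 4.00 + (0)(7.5) = 4.00 m/s
Δx = v₀t + ½at² = 4.00·7.5 + 0.5·0·7.5² = 30.0 m

Phase 3 (decelerating): v₀ = 4.00 m/s, a = -1.1 m/s².
v = v₀ + at → t = (0 − 4.00) / -1.1 = 3.64 s
v² = v₀² + 2aΔx → Δx = (0² − 4.00²)/(2·-1.1) = 7.27 m
Total distance = 8.00 + 30.0 + 7.27 = 45.3 m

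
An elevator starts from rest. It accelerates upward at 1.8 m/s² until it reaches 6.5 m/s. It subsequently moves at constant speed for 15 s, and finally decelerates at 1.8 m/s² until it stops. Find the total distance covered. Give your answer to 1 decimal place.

Phase 1 (accelerating): v₀ = 0 m/s, a = 1.8 m/s².
v = v₀ + at → t = (6.5 − 0) / 1.8 = 3.61 s
v² = v₀² + 2aΔx → Δx = (6.5² − 0²)/(2·1.8) = 11.7 m

Phase 2 (constant speed): v₀ = 6.50 m/s, a = 0 m/s².
v = v₀ + at = 6.50 + (0)(15) = 6.50 m/s
Δx = v₀t + ½at² = 6.50·15 + 0.5·0·15² = 97.5 m

Phase 3 (decelerating): v₀ = 6.50 m/s, a = -1.8 m/s².
v = v₀ + at → t = (0 − 6.50) / -1.8 = 3.61 s
v² = v₀² + 2aΔx → Δx = (0² − 6.50²)/(2·-1.8) = 11.7 m
Total distance = 11.7 + 97.5 + 11.7 = 121 m

121.0 m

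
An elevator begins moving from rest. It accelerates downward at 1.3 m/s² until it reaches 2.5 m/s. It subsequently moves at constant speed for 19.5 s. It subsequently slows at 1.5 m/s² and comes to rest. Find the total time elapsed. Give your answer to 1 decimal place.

23.1 s

Phase 1 (accelerating): v₀ = 0 m/s, a = 1.3 m/s².
v = v₀ + at → t = (2.5 − 0) / 1.3 = 1.92 s
v² = v₀² + 2aΔx → Δx = (2.5² − 0²)/(2·1.3) = 2.40 m

Phase 2 (constant speed): v₀ = 2.50 m/s, a = 0 m/s².
v = v₀ + at = 2.50 + (0)(19.5) = 2.50 m/s
Δx = v₀t + ½at² = 2.50·19.5 + 0.5·0·19.5² = 48.8 m

Phase 3 (decelerating): v₀ = 2.50 m/s, a = -1.5 m/s².
v = v₀ + at → t = (0 − 2.50) / -1.5 = 1.67 s
v² = v₀² + 2aΔx → Δx = (0² − 2.50²)/(2·-1.5) = 2.08 m
Total time = 1.92 + 19.5 + 1.67 = 23.1 s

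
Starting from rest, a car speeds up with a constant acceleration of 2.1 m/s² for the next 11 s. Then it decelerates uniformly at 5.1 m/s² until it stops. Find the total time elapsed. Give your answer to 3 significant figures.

15.5 s

Phase 1 (accelerating): v₀ = 0 m/s, a = 2.1 m/s².
v = v₀ + at = 0 + (2.1)(11) = 23.1 m/s
Δx = v₀t + ½at² = 0·11 + 0.5·2.1·11² = 127 m

Phase 2 (decelerating): v₀ = 23.1 m/s, a = -5.1 m/s².
v = v₀ + at → t = (0 − 23.1) / -5.1 = 4.53 s
v² = v₀² + 2aΔx → Δx = (0² − 23.1²)/(2·-5.1) = 52.3 m
Total time = 11.0 + 4.53 = 15.5 s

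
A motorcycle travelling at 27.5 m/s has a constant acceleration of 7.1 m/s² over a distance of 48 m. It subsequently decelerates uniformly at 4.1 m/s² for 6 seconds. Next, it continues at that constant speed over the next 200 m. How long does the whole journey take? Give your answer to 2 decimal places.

22.48 s

Phase 1 (accelerating): v₀ = 27.5 m/s, a = 7.1 m/s².
v² = v₀² + 2aΔx = 27.5² + 2·7.1·48 = 1440 → v = 37.9 m/s
t = (v − v₀)/a = (37.9 − 27.5)/7.1 = 1.47 s

Phase 2 (decelerating): v₀ = 37.9 m/s, a = -4.1 m/s².
v = v₀ + at = 37.9 + (-4.1)(6) = 13.3 m/s
Δx = v₀t + ½at² = 37.9·6 + 0.5·-4.1·6² = 154 m

Phase 3 (constant speed): v₀ = 13.3 m/s, a = 0 m/s².
Constant speed: t = d/v = 200/13.3 = 15.0 s
Total time = 1.47 + 6.00 + 15.0 = 22.5 s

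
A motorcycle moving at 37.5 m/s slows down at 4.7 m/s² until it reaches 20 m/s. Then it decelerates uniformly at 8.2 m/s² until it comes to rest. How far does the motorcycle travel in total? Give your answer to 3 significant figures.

Phase 1 (decelerating): v₀ = 37.5 m/s, a = -4.7 m/s².
v = v₀ + at → t = (20 − 37.5) / -4.7 = 3.72 s
v² = v₀² + 2aΔx → Δx = (20² − 37.5²)/(2·-4.7) = 107 m

Phase 2 (decelerating): v₀ = 20.0 m/s, a = -8.2 m/s².
v = v₀ + at → t = (0 − 20.0) / -8.2 = 2.44 s
v² = v₀² + 2aΔx → Δx = (0² − 20.0²)/(2·-8.2) = 24.4 m
Total distance = 107 + 24.4 = 131 m

131 m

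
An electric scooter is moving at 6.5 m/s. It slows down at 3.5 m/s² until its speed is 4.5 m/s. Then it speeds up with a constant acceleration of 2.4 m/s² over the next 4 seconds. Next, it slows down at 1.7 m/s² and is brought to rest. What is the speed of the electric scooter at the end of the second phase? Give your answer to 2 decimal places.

Phase 1 (decelerating): v₀ = 6.50 m/s, a = -3.5 m/s².
v = v₀ + at → t = (4.5 − 6.50) / -3.5 = 0.571 s
v² = v₀² + 2aΔx → Δx = (4.5² − 6.50²)/(2·-3.5) = 3.14 m

Phase 2 (accelerating): v₀ = 4.50 m/s, a = 2.4 m/s².
v = v₀ + at = 4.50 + (2.4)(4) = 14.1 m/s
Δx = v₀t + ½at² = 4.50·4 + 0.5·2.4·4² = 37.2 m
Speed at end of phase 2 = 14.1 m/s

14.10 m/s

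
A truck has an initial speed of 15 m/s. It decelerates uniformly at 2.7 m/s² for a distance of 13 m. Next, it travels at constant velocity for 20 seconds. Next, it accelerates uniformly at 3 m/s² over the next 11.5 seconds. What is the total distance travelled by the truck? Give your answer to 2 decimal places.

Phase 1 (decelerating): v₀ = 15.0 m/s, a = -2.7 m/s².
v² = v₀² + 2aΔx = 15.0² + 2·-2.7·13 = 155 → v = 12.4 m/s
t = (v − v₀)/a = (12.4 − 15.0)/-2.7 = 0.947 s

Phase 2 (constant speed): v₀ = 12.4 m/s, a = 0 m/s².
v = v₀ + at = 12.4 + (0)(20) = 12.4 m/s
Δx = v₀t + ½at² = 12.4·20 + 0.5·0·20² = 249 m

Phase 3 (accelerating): v₀ = 12.4 m/s, a = 3 m/s².
v = v₀ + at = 12.4 + (3)(11.5) = 46.9 m/s
Δx = v₀t + ½at² = 12.4·11.5 + 0.5·3·11.5² = 341 m
Total distance = 13.0 + 249 + 341 = 603 m

603.29 m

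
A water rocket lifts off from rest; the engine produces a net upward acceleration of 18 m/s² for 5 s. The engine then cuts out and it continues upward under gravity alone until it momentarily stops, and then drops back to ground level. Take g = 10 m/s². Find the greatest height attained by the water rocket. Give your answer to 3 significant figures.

Phase 1 (powered ascent): v₀ = 0 m/s, a = 18 m/s².
v = v₀ + at = 0 + (18)(5) = 90.0 m/s
Δx = v₀t + ½at² = 0·5 + 0.5·18·5² = 225 m

Phase 2 (coasting upward): v₀ = 90.0 m/s, a = -10 m/s².
v = v₀ + at → t = (0 − 90.0) / -10 = 9.00 s
v² = v₀² + 2aΔx → Δx = (0² − 90.0²)/(2·-10) = 405 m
Maximum height = 225 + 405 = 630 m

630 m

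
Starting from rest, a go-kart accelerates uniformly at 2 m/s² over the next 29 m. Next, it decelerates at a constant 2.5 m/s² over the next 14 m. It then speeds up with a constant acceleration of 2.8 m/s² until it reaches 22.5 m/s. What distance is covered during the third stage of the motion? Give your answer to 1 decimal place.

Phase 1 (accelerating): v₀ = 0 m/s, a = 2 m/s².
v² = v₀² + 2aΔx = 0² + 2·2·29 = 116 → v = 10.8 m/s
t = (v − v₀)/a = (10.8 − 0)/2 = 5.39 s

Phase 2 (decelerating): v₀ = 10.8 m/s, a = -2.5 m/s².
v² = v₀² + 2aΔx = 10.8² + 2·-2.5·14 = 46.0 → v = 6.78 m/s
t = (v − v₀)/a = (6.78 − 10.8)/-2.5 = 1.60 s

Phase 3 (accelerating): v₀ = 6.78 m/s, a = 2.8 m/s².
v = v₀ + at → t = (22.5 − 6.78) / 2.8 = 5.61 s
v² = v₀² + 2aΔx → Δx = (22.5² − 6.78²)/(2·2.8) = 82.2 m
Distance in phase 3 = 82.2 m

82.2 m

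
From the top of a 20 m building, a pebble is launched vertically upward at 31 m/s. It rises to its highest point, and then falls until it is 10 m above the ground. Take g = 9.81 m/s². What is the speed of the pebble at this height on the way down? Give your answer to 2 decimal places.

34.02 m/s

Phase 1 (rising): v₀ = 31.0 m/s, a = -9.81 m/s².
v = v₀ + at → t = (0 − 31.0) / -9.81 = 3.16 s
v² = v₀² + 2aΔx → Δx = (0² − 31.0²)/(2·-9.81) = 49.0 m

Phase 2 (falling): v₀ = 0 m/s, a = -9.81 m/s².
Falls 59.0 m from rest: t = √(2·59.0/9.81) = 3.47 s; v = g·t = 34.0 m/s.
Final speed = 34.0 m/s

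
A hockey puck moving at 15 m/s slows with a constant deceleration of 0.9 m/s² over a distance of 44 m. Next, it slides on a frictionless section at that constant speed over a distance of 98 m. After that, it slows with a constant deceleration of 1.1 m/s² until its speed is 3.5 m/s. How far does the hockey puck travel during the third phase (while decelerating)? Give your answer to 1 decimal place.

60.7 m

Phase 1 (decelerating): v₀ = 15.0 m/s, a = -0.9 m/s².
v² = v₀² + 2aΔx = 15.0² + 2·-0.9·44 = 146 → v = 12.1 m/s
t = (v − v₀)/a = (12.1 − 15.0)/-0.9 = 3.25 s

Phase 2 (constant speed): v₀ = 12.1 m/s, a = 0 m/s².
Constant speed: t = d/v = 98/12.1 = 8.12 s

Phase 3 (decelerating): v₀ = 12.1 m/s, a = -1.1 m/s².
v = v₀ + at → t = (3.5 − 12.1) / -1.1 = 7.80 s
v² = v₀² + 2aΔx → Δx = (3.5² − 12.1²)/(2·-1.1) = 60.7 m
Distance in phase 3 = 60.7 m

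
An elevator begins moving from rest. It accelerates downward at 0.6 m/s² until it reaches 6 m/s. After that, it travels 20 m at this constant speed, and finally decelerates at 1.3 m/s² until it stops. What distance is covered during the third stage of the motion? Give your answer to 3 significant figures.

13.8 m

Phase 1 (accelerating): v₀ = 0 m/s, a = 0.6 m/s².
v = v₀ + at → t = (6 − 0) / 0.6 = 10.0 s
v² = v₀² + 2aΔx → Δx = (6² − 0²)/(2·0.6) = 30.0 m

Phase 2 (constant speed): v₀ = 6.00 m/s, a = 0 m/s².
Constant speed: t = d/v = 20/6.00 = 3.33 s

Phase 3 (decelerating): v₀ = 6.00 m/s, a = -1.3 m/s².
v = v₀ + at → t = (0 − 6.00) / -1.3 = 4.62 s
v² = v₀² + 2aΔx → Δx = (0² − 6.00²)/(2·-1.3) = 13.8 m
Distance in phase 3 = 13.8 m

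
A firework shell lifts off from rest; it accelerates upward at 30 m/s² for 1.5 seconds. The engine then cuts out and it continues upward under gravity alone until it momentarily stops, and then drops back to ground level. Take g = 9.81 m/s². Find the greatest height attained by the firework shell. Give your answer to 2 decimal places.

Phase 1 (powered ascent): v₀ = 0 m/s, a = 30 m/s².
v = v₀ + at = 0 + (30)(1.5) = 45.0 m/s
Δx = v₀t + ½at² = 0·1.5 + 0.5·30·1.5² = 33.8 m

Phase 2 (coasting upward): v₀ = 45.0 m/s, a = -9.81 m/s².
v = v₀ + at → t = (0 − 45.0) / -9.81 = 4.59 s
v² = v₀² + 2aΔx → Δx = (0² − 45.0²)/(2·-9.81) = 103 m
Maximum height = 33.8 + 103 = 137 m

136.96 m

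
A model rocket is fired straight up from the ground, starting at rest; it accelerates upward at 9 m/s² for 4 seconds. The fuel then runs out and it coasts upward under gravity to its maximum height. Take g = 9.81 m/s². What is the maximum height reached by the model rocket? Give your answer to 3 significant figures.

138 m

Phase 1 (powered ascent): v₀ = 0 m/s, a = 9 m/s².
v = v₀ + at = 0 + (9)(4) = 36.0 m/s
Δx = v₀t + ½at² = 0·4 + 0.5·9·4² = 72.0 m

Phase 2 (coasting upward): v₀ = 36.0 m/s, a = -9.81 m/s².
v = v₀ + at → t = (0 − 36.0) / -9.81 = 3.67 s
v² = v₀² + 2aΔx → Δx = (0² − 36.0²)/(2·-9.81) = 66.1 m
Maximum height = 72.0 + 66.1 = 138 m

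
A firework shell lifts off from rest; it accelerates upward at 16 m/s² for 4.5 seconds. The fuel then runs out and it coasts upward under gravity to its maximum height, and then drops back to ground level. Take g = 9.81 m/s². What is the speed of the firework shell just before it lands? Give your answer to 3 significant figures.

Phase 1 (powered ascent): v₀ = 0 m/s, a = 16 m/s².
v = v₀ + at = 0 + (16)(4.5) = 72.0 m/s
Δx = v₀t + ½at² = 0·4.5 + 0.5·16·4.5² = 162 m

Phase 2 (coasting upward): v₀ = 72.0 m/s, a = -9.81 m/s².
v = v₀ + at → t = (0 − 72.0) / -9.81 = 7.34 s
v² = v₀² + 2aΔx → Δx = (0² − 72.0²)/(2·-9.81) = 264 m

Phase 3 (free fall): v₀ = 0 m/s, a = -9.81 m/s².
Falls 426 m from rest: t = √(2·426/9.81) = 9.32 s; v = g·t = 91.4 m/s.
Impact speed = 91.4 m/s

91.4 m/s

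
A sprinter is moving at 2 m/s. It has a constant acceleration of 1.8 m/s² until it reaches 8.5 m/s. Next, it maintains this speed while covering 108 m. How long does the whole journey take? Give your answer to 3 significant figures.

Phase 1 (accelerating): v₀ = 2.00 m/s, a = 1.8 m/s².
v = v₀ + at → t = (8.5 − 2.00) / 1.8 = 3.61 s
v² = v₀² + 2aΔx → Δx = (8.5² − 2.00²)/(2·1.8) = 19.0 m

Phase 2 (constant speed): v₀ = 8.50 m/s, a = 0 m/s².
Constant speed: t = d/v = 108/8.50 = 12.7 s
Total time = 3.61 + 12.7 = 16.3 s

16.3 s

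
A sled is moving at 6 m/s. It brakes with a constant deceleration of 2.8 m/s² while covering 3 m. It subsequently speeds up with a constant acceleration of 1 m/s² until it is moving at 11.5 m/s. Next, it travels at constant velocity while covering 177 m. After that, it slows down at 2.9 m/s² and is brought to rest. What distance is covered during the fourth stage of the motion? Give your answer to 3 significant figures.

22.8 m

Phase 1 (decelerating): v₀ = 6.00 m/s, a = -2.8 m/s².
v² = v₀² + 2aΔx = 6.00² + 2·-2.8·3 = 19.2 → v = 4.38 m/s
t = (v − v₀)/a = (4.38 − 6.00)/-2.8 = 0.578 s

Phase 2 (accelerating): v₀ = 4.38 m/s, a = 1 m/s².
v = v₀ + at → t = (11.5 − 4.38) / 1 = 7.12 s
v² = v₀² + 2aΔx → Δx = (11.5² − 4.38²)/(2·1) = 56.5 m

Phase 3 (constant speed): v₀ = 11.5 m/s, a = 0 m/s².
Constant speed: t = d/v = 177/11.5 = 15.4 s

Phase 4 (decelerating): v₀ = 11.5 m/s, a = -2.9 m/s².
v = v₀ + at → t = (0 − 11.5) / -2.9 = 3.97 s
v² = v₀² + 2aΔx → Δx = (0² − 11.5²)/(2·-2.9) = 22.8 m
Distance in phase 4 = 22.8 m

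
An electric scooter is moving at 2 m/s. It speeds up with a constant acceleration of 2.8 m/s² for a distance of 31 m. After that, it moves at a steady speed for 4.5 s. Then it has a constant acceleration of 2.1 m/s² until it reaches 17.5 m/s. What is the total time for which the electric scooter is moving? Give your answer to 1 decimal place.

10.5 s

Phase 1 (accelerating): v₀ = 2.00 m/s, a = 2.8 m/s².
v² = v₀² + 2aΔx = 2.00² + 2·2.8·31 = 178 → v = 13.3 m/s
t = (v − v₀)/a = (13.3 − 2.00)/2.8 = 4.05 s

Phase 2 (constant speed): v₀ = 13.3 m/s, a = 0 m/s².
v = v₀ + at = 13.3 + (0)(4.5) = 13.3 m/s
Δx = v₀t + ½at² = 13.3·4.5 + 0.5·0·4.5² = 60.0 m

Phase 3 (accelerating): v₀ = 13.3 m/s, a = 2.1 m/s².
v = v₀ + at → t = (17.5 − 13.3) / 2.1 = 1.99 s
v² = v₀² + 2aΔx → Δx = (17.5² − 13.3²)/(2·2.1) = 30.6 m
Total time = 4.05 + 4.50 + 1.99 = 10.5 s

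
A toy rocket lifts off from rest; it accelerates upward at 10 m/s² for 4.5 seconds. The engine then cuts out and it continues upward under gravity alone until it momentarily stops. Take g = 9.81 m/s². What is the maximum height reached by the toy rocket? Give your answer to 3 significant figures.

204 m

Phase 1 (powered ascent): v₀ = 0 m/s, a = 10 m/s².
v = v₀ + at = 0 + (10)(4.5) = 45.0 m/s
Δx = v₀t + ½at² = 0·4.5 + 0.5·10·4.5² = 101 m

Phase 2 (coasting upward): v₀ = 45.0 m/s, a = -9.81 m/s².
v = v₀ + at → t = (0 − 45.0) / -9.81 = 4.59 s
v² = v₀² + 2aΔx → Δx = (0² − 45.0²)/(2·-9.81) = 103 m
Maximum height = 101 + 103 = 204 m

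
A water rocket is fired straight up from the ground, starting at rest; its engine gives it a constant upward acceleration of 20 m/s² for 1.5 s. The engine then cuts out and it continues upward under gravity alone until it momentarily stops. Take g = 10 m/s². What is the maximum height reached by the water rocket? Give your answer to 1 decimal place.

67.5 m

Phase 1 (powered ascent): v₀ = 0 m/s, a = 20 m/s².
v = v₀ + at = 0 + (20)(1.5) = 30.0 m/s
Δx = v₀t + ½at² = 0·1.5 + 0.5·20·1.5² = 22.5 m

Phase 2 (coasting upward): v₀ = 30.0 m/s, a = -10 m/s².
v = v₀ + at → t = (0 − 30.0) / -10 = 3.00 s
v² = v₀² + 2aΔx → Δx = (0² − 30.0²)/(2·-10) = 45.0 m
Maximum height = 22.5 + 45.0 = 67.5 m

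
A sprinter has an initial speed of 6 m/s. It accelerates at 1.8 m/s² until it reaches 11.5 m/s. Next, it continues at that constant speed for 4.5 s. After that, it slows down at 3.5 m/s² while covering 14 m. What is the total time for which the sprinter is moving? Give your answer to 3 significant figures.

9.17 s

Phase 1 (accelerating): v₀ = 6.00 m/s, a = 1.8 m/s².
v = v₀ + at → t = (11.5 − 6.00) / 1.8 = 3.06 s
v² = v₀² + 2aΔx → Δx = (11.5² − 6.00²)/(2·1.8) = 26.7 m

Phase 2 (constant speed): v₀ = 11.5 m/s, a = 0 m/s².
v = v₀ + at = 11.5 + (0)(4.5) = 11.5 m/s
Δx = v₀t + ½at² = 11.5·4.5 + 0.5·0·4.5² = 51.8 m

Phase 3 (decelerating): v₀ = 11.5 m/s, a = -3.5 m/s².
v² = v₀² + 2aΔx = 11.5² + 2·-3.5·14 = 34.2 → v = 5.85 m/s
t = (v − v₀)/a = (5.85 − 11.5)/-3.5 = 1.61 s
Total time = 3.06 + 4.50 + 1.61 = 9.17 s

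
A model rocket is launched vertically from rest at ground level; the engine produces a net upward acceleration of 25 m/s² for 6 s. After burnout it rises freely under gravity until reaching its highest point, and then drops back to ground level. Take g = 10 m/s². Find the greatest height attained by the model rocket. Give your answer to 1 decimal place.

Phase 1 (powered ascent): v₀ = 0 m/s, a = 25 m/s².
v = v₀ + at = 0 + (25)(6) = 150 m/s
Δx = v₀t + ½at² = 0·6 + 0.5·25·6² = 450 m

Phase 2 (coasting upward): v₀ = 150 m/s, a = -10 m/s².
v = v₀ + at → t = (0 − 150) / -10 = 15.0 s
v² = v₀² + 2aΔx → Δx = (0² − 150²)/(2·-10) = 1120 m
Maximum height = 450 + 1120 = 1580 m

1575.0 m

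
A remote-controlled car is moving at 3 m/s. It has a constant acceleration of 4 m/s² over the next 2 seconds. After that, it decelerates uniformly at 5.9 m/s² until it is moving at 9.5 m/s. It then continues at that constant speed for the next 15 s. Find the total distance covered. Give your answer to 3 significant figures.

159 m

Phase 1 (accelerating): v₀ = 3.00 m/s, a = 4 m/s².
v = v₀ + at = 3.00 + (4)(2) = 11.0 m/s
Δx = v₀t + ½at² = 3.00·2 + 0.5·4·2² = 14.0 m

Phase 2 (decelerating): v₀ = 11.0 m/s, a = -5.9 m/s².
v = v₀ + at → t = (9.5 − 11.0) / -5.9 = 0.254 s
v² = v₀² + 2aΔx → Δx = (9.5² − 11.0²)/(2·-5.9) = 2.61 m

Phase 3 (constant speed): v₀ = 9.50 m/s, a = 0 m/s².
v = v₀ + at = 9.50 + (0)(15) = 9.50 m/s
Δx = v₀t + ½at² = 9.50·15 + 0.5·0·15² = 142 m
Total distance = 14.0 + 2.61 + 142 = 159 m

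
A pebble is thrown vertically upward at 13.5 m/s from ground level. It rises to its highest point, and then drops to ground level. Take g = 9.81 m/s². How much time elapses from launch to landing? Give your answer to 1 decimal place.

Phase 1 (rising): v₀ = 13.5 m/s, a = -9.81 m/s².
v = v₀ + at → t = (0 − 13.5) / -9.81 = 1.38 s
v² = v₀² + 2aΔx → Δx = (0² − 13.5²)/(2·-9.81) = 9.29 m

Phase 2 (falling): v₀ = 0 m/s, a = -9.81 m/s².
Falls 9.29 m from rest: t = √(2·9.29/9.81) = 1.38 s; v = g·t = 13.5 m/s.
Total time = 1.38 + 1.38 = 2.75 s

2.8 s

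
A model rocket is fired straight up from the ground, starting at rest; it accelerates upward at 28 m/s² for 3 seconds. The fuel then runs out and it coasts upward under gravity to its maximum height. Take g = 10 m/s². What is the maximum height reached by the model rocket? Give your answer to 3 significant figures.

479 m

Phase 1 (powered ascent): v₀ = 0 m/s, a = 28 m/s².
v = v₀ + at = 0 + (28)(3) = 84.0 m/s
Δx = v₀t + ½at² = 0·3 + 0.5·28·3² = 126 m

Phase 2 (coasting upward): v₀ = 84.0 m/s, a = -10 m/s².
v = v₀ + at → t = (0 − 84.0) / -10 = 8.40 s
v² = v₀² + 2aΔx → Δx = (0² − 84.0²)/(2·-10) = 353 m
Maximum height = 126 + 353 = 479 m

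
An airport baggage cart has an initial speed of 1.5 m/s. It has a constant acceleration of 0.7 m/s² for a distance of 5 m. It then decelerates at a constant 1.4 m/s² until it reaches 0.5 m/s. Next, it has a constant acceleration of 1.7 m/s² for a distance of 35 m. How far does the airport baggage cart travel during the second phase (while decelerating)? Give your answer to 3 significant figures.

Phase 1 (accelerating): v₀ = 1.50 m/s, a = 0.7 m/s².
v² = v₀² + 2aΔx = 1.50² + 2·0.7·5 = 9.25 → v = 3.04 m/s
t = (v − v₀)/a = (3.04 − 1.50)/0.7 = 2.20 s

Phase 2 (decelerating): v₀ = 3.04 m/s, a = -1.4 m/s².
v = v₀ + at → t = (0.5 − 3.04) / -1.4 = 1.82 s
v² = v₀² + 2aΔx → Δx = (0.5² − 3.04²)/(2·-1.4) = 3.21 m
Distance in phase 2 = 3.21 m

3.21 m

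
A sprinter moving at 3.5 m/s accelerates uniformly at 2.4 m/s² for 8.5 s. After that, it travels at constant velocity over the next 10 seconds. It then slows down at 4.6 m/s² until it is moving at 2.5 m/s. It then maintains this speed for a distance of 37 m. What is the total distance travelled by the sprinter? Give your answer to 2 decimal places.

Phase 1 (accelerating): v₀ = 3.50 m/s, a = 2.4 m/s².
v = v₀ + at = 3.50 + (2.4)(8.5) = 23.9 m/s
Δx = v₀t + ½at² = 3.50·8.5 + 0.5·2.4·8.5² = 116 m

Phase 2 (constant speed): v₀ = 23.9 m/s, a = 0 m/s².
v = v₀ + at = 23.9 + (0)(10) = 23.9 m/s
Δx = v₀t + ½at² = 23.9·10 + 0.5·0·10² = 239 m

Phase 3 (decelerating): v₀ = 23.9 m/s, a = -4.6 m/s².
v = v₀ + at → t = (2.5 − 23.9) / -4.6 = 4.65 s
v² = v₀² + 2aΔx → Δx = (2.5² − 23.9²)/(2·-4.6) = 61.4 m

Phase 4 (constant speed): v₀ = 2.50 m/s, a = 0 m/s².
Constant speed: t = d/v = 37/2.50 = 14.8 s
Total distance = 116 + 239 + 61.4 + 37.0 = 454 m

453.86 m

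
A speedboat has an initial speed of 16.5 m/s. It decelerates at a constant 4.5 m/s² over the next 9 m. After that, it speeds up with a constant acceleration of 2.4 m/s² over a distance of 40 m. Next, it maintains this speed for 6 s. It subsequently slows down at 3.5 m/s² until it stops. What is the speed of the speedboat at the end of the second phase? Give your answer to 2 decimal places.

19.58 m/s

Phase 1 (decelerating): v₀ = 16.5 m/s, a = -4.5 m/s².
v² = v₀² + 2aΔx = 16.5² + 2·-4.5·9 = 191 → v = 13.8 m/s
t = (v − v₀)/a = (13.8 − 16.5)/-4.5 = 0.593 s

Phase 2 (accelerating): v₀ = 13.8 m/s, a = 2.4 m/s².
v² = v₀² + 2aΔx = 13.8² + 2·2.4·40 = 383 → v = 19.6 m/s
t = (v − v₀)/a = (19.6 − 13.8)/2.4 = 2.39 s
Speed at end of phase 2 = 19.6 m/s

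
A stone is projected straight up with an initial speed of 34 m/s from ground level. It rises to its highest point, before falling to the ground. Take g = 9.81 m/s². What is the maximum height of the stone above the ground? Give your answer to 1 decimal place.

Phase 1 (rising): v₀ = 34.0 m/s, a = -9.81 m/s².
v = v₀ + at → t = (0 − 34.0) / -9.81 = 3.47 s
v² = v₀² + 2aΔx → Δx = (0² − 34.0²)/(2·-9.81) = 58.9 m
Maximum height = 58.9 m

58.9 m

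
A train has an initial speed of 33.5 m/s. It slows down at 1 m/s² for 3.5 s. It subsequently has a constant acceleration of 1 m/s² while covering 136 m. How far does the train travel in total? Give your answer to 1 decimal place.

Phase 1 (decelerating): v₀ = 33.5 m/s, a = -1 m/s².
v = v₀ + at = 33.5 + (-1)(3.5) = 30.0 m/s
Δx = v₀t + ½at² = 33.5·3.5 + 0.5·-1·3.5² = 111 m

Phase 2 (accelerating): v₀ = 30.0 m/s, a = 1 m/s².
v² = v₀² + 2aΔx = 30.0² + 2·1·136 = 1170 → v = 34.2 m/s
t = (v − v₀)/a = (34.2 − 30.0)/1 = 4.23 s
Total distance = 111 + 136 = 247 m

247.1 m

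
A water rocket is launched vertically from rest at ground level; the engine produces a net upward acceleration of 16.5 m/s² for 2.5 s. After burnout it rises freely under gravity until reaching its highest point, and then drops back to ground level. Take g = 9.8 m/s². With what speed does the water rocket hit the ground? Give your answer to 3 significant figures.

52.1 m/s

Phase 1 (powered ascent): v₀ = 0 m/s, a = 16.5 m/s².
v = v₀ + at = 0 + (16.5)(2.5) = 41.2 m/s
Δx = v₀t + ½at² = 0·2.5 + 0.5·16.5·2.5² = 51.6 m

Phase 2 (coasting upward): v₀ = 41.2 m/s, a = -9.8 m/s².
v = v₀ + at → t = (0 − 41.2) / -9.8 = 4.21 s
v² = v₀² + 2aΔx → Δx = (0² − 41.2²)/(2·-9.8) = 86.8 m

Phase 3 (free fall): v₀ = 0 m/s, a = -9.8 m/s².
Falls 138 m from rest: t = √(2·138/9.8) = 5.31 s; v = g·t = 52.1 m/s.
Impact speed = 52.1 m/s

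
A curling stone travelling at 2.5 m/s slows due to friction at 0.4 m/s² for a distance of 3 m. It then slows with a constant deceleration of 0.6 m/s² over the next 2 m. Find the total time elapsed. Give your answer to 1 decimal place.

Phase 1 (decelerating): v₀ = 2.50 m/s, a = -0.4 m/s².
v² = v₀² + 2aΔx = 2.50² + 2·-0.4·3 = 3.85 → v = 1.96 m/s
t = (v − v₀)/a = (1.96 − 2.50)/-0.4 = 1.34 s

Phase 2 (decelerating): v₀ = 1.96 m/s, a = -0.6 m/s².
v² = v₀² + 2aΔx = 1.96² + 2·-0.6·2 = 1.45 → v = 1.20 m/s
t = (v − v₀)/a = (1.20 − 1.96)/-0.6 = 1.26 s
Total time = 1.34 + 1.26 = 2.61 s

2.6 s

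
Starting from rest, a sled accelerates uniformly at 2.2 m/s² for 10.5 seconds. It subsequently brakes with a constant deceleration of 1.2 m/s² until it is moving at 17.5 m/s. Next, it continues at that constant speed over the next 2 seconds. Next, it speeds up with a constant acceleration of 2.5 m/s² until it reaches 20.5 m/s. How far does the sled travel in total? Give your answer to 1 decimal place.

Phase 1 (accelerating): v₀ = 0 m/s, a = 2.2 m/s².
v = v₀ + at = 0 + (2.2)(10.5) = 23.1 m/s
Δx = v₀t + ½at² = 0·10.5 + 0.5·2.2·10.5² = 121 m

Phase 2 (decelerating): v₀ = 23.1 m/s, a = -1.2 m/s².
v = v₀ + at → t = (17.5 − 23.1) / -1.2 = 4.67 s
v² = v₀² + 2aΔx → Δx = (17.5² − 23.1²)/(2·-1.2) = 94.7 m

Phase 3 (constant speed): v₀ = 17.5 m/s, a = 0 m/s².
v = v₀ + at = 17.5 + (0)(2) = 17.5 m/s
Δx = v₀t + ½at² = 17.5·2 + 0.5·0·2² = 35.0 m

Phase 4 (accelerating): v₀ = 17.5 m/s, a = 2.5 m/s².
v = v₀ + at → t = (20.5 − 17.5) / 2.5 = 1.20 s
v² = v₀² + 2aΔx → Δx = (20.5² − 17.5²)/(2·2.5) = 22.8 m
Total distance = 121 + 94.7 + 35.0 + 22.8 = 274 m

273.8 m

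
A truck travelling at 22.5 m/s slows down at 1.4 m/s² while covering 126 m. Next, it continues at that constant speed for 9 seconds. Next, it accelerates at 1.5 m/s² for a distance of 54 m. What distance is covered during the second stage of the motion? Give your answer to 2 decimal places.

111.49 m

Phase 1 (decelerating): v₀ = 22.5 m/s, a = -1.4 m/s².
v² = v₀² + 2aΔx = 22.5² + 2·-1.4·126 = 153 → v = 12.4 m/s
t = (v − v₀)/a = (12.4 − 22.5)/-1.4 = 7.22 s

Phase 2 (constant speed): v₀ = 12.4 m/s, a = 0 m/s².
v = v₀ + at = 12.4 + (0)(9) = 12.4 m/s
Δx = v₀t + ½at² = 12.4·9 + 0.5·0·9² = 111 m
Distance in phase 2 = 111 m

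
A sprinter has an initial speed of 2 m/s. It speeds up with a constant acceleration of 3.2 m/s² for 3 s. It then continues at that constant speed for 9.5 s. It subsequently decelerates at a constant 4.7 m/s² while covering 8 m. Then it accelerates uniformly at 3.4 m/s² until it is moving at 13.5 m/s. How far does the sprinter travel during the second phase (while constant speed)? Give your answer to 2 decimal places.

Phase 1 (accelerating): v₀ = 2.00 m/s, a = 3.2 m/s².
v = v₀ + at = 2.00 + (3.2)(3) = 11.6 m/s
Δx = v₀t + ½at² = 2.00·3 + 0.5·3.2·3² = 20.4 m

Phase 2 (constant speed): v₀ = 11.6 m/s, a = 0 m/s².
v = v₀ + at = 11.6 + (0)(9.5) = 11.6 m/s
Δx = v₀t + ½at² = 11.6·9.5 + 0.5·0·9.5² = 110 m
Distance in phase 2 = 110 m

110.20 m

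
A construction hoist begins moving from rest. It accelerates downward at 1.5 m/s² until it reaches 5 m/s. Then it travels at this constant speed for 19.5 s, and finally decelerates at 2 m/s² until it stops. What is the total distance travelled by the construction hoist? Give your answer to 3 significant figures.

112 m

Phase 1 (accelerating): v₀ = 0 m/s, a = 1.5 m/s².
v = v₀ + at → t = (5 − 0) / 1.5 = 3.33 s
v² = v₀² + 2aΔx → Δx = (5² − 0²)/(2·1.5) = 8.33 m

Phase 2 (constant speed): v₀ = 5.00 m/s, a = 0 m/s².
v = v₀ + at = 5.00 + (0)(19.5) = 5.00 m/s
Δx = v₀t + ½at² = 5.00·19.5 + 0.5·0·19.5² = 97.5 m

Phase 3 (decelerating): v₀ = 5.00 m/s, a = -2 m/s².
v = v₀ + at → t = (0 − 5.00) / -2 = 2.50 s
v² = v₀² + 2aΔx → Δx = (0² − 5.00²)/(2·-2) = 6.25 m
Total distance = 8.33 + 97.5 + 6.25 = 112 m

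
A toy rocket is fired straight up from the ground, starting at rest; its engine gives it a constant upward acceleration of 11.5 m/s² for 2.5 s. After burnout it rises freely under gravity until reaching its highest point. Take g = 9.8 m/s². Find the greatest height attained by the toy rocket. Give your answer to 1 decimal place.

78.1 m

Phase 1 (powered ascent): v₀ = 0 m/s, a = 11.5 m/s².
v = v₀ + at = 0 + (11.5)(2.5) = 28.8 m/s
Δx = v₀t + ½at² = 0·2.5 + 0.5·11.5·2.5² = 35.9 m

Phase 2 (coasting upward): v₀ = 28.8 m/s, a = -9.8 m/s².
v = v₀ + at → t = (0 − 28.8) / -9.8 = 2.93 s
v² = v₀² + 2aΔx → Δx = (0² − 28.8²)/(2·-9.8) = 42.2 m
Maximum height = 35.9 + 42.2 = 78.1 m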